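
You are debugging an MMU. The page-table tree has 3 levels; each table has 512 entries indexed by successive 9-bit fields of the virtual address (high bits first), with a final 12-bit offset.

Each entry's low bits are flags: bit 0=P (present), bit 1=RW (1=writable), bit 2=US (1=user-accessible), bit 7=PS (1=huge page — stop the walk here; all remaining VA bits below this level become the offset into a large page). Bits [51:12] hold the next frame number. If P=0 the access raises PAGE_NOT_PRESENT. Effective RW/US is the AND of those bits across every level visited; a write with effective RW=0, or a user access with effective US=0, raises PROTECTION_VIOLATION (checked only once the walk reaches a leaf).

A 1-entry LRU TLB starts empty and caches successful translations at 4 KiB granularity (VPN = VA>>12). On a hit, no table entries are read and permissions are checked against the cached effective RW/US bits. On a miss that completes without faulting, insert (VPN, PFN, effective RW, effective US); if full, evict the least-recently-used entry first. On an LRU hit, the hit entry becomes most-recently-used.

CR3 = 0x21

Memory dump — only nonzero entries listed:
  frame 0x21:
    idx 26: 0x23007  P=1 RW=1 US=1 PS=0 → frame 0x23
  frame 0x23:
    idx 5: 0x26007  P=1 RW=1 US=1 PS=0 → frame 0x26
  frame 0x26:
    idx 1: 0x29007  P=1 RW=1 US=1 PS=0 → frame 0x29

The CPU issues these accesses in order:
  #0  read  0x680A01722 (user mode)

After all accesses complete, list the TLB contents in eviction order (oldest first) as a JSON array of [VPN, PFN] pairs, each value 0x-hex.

Walk each access:
#0 VA=0x680A01722 (r,user):
  L0: frame=0x21 idx=26 entry=0x23007 [P=1 RW=1 US=1 PS=0]
  L1: frame=0x23 idx=5 entry=0x26007 [P=1 RW=1 US=1 PS=0]
  L2: frame=0x26 idx=1 entry=0x29007 [P=1 RW=1 US=1 PS=0]
  ✓ 0x29722  — 3 lookups

TLB: [["0x680A01", "0x29"]]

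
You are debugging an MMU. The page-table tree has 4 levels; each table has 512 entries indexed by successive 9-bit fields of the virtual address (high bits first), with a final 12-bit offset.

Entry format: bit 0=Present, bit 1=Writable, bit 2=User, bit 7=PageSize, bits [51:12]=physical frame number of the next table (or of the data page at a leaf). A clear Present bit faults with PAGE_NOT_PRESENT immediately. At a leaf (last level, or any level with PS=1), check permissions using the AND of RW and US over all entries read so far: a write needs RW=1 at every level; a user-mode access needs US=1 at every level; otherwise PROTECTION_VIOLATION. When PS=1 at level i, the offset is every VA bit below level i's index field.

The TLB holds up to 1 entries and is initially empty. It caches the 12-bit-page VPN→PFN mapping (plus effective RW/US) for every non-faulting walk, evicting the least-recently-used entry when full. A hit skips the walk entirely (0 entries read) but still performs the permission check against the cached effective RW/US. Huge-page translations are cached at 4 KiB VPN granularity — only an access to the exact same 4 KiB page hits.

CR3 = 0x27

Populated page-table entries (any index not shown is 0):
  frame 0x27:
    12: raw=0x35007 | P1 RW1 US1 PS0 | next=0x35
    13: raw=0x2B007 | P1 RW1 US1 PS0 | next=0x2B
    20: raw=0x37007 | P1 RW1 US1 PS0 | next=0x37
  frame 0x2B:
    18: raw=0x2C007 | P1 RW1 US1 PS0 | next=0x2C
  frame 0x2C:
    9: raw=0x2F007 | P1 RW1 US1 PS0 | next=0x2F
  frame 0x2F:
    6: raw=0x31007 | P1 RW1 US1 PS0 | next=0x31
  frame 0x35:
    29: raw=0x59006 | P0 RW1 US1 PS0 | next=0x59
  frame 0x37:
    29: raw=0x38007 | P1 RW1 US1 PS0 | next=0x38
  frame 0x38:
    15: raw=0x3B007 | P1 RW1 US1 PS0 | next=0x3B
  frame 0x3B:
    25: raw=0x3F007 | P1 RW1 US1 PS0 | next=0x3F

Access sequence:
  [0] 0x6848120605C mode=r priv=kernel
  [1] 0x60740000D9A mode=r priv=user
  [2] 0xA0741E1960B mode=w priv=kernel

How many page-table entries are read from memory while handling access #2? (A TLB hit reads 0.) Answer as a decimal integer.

Walk each access:
#0 VA=0x6848120605C (r,kernel):
  L0 @0x27[13] → 0x2B007  P=1,RW=1,US=1,PS=0
  L1 @0x2B[18] → 0x2C007  P=1,RW=1,US=1,PS=0
  L2 @0x2C[9] → 0x2F007  P=1,RW=1,US=1,PS=0
  L3 @0x2F[6] → 0x31007  P=1,RW=1,US=1,PS=0
  ✓ 0x3105C  — 4 lookups
#1 VA=0x60740000D9A (r,user):
  L0 @0x27[12] → 0x35007  P=1,RW=1,US=1,PS=0
  L1 @0x35[29] → 0x59006  P=0,RW=1,US=1,PS=0
  ✗ PAGE_NOT_PRESENT  [2 reads]
#2 VA=0xA0741E1960B (w,kernel):
  L0 @0x27[20] → 0x37007  P=1,RW=1,US=1,PS=0
  L1 @0x37[29] → 0x38007  P=1,RW=1,US=1,PS=0
  L2 @0x38[15] → 0x3B007  P=1,RW=1,US=1,PS=0
  L3 @0x3B[25] → 0x3F007  P=1,RW=1,US=1,PS=0
  ✓ 0x3F60B  — 4 lookups

Entries read for #2: 4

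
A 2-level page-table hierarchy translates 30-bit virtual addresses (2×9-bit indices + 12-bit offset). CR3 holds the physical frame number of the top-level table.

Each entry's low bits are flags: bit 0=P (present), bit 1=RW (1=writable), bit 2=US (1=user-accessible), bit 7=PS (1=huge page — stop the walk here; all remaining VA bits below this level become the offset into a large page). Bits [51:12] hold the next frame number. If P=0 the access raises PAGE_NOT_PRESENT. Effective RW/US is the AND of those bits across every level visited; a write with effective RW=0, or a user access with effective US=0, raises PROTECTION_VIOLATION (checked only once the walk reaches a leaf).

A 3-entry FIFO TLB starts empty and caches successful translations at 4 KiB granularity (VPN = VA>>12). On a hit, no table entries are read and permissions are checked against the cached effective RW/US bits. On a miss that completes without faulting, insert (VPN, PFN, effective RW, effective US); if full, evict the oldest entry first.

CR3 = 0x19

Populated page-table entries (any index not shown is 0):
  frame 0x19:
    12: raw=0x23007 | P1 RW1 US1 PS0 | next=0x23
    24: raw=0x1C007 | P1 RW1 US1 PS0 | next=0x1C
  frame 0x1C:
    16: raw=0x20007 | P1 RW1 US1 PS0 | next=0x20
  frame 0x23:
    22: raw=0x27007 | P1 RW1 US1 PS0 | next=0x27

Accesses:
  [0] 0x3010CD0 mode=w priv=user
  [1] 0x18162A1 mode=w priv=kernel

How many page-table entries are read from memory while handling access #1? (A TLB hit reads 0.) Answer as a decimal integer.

Walk each access:
#0 VA=0x3010CD0 (w,user):
  [0] read 0x19 idx=24: raw=0x1C007 flags P=1 W=1 U=1 S=0
  [1] read 0x1C idx=16: raw=0x20007 flags P=1 W=1 U=1 S=0
  ⇒ phys 0x20CD0  [2 reads]
#1 VA=0x18162A1 (w,kernel):
  [0] read 0x19 idx=12: raw=0x23007 flags P=1 W=1 U=1 S=0
  [1] read 0x23 idx=22: raw=0x27007 flags P=1 W=1 U=1 S=0
  ⇒ phys 0x272A1  [2 reads]

Entries read for #1: 2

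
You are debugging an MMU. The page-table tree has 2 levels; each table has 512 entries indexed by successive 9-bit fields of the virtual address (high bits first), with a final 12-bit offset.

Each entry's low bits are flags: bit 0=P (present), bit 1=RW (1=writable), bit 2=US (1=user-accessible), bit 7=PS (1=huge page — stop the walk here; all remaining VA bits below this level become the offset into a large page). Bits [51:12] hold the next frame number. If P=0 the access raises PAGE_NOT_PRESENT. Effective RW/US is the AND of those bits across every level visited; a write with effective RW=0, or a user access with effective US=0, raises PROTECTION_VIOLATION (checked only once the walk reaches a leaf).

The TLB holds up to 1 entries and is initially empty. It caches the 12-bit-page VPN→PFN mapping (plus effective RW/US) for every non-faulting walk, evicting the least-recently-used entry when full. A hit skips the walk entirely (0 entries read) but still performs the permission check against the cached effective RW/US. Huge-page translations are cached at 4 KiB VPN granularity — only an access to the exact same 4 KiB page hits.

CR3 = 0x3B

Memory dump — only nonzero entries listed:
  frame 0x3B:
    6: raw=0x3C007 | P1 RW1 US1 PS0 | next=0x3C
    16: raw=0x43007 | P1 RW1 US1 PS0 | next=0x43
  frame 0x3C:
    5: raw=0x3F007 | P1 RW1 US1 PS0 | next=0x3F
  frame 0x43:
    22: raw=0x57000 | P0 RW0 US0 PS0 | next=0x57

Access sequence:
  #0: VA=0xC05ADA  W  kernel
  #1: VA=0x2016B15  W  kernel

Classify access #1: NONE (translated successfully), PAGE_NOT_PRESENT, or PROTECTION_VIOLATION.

Trace:
#0 VA=0xC05ADA (w,kernel):
  L0 @0x3B[6] → 0x3C007  P=1,RW=1,US=1,PS=0
  L1 @0x3C[5] → 0x3F007  P=1,RW=1,US=1,PS=0
  ✓ 0x3FADA  — 2 lookups
#1 VA=0x2016B15 (w,kernel):
  L0 @0x3B[16] → 0x43007  P=1,RW=1,US=1,PS=0
  L1 @0x43[22] → 0x57000  P=0,RW=0,US=0,PS=0
  ⇒ fault: PAGE_NOT_PRESENT  — 2 lookups

Access #1 fault: PAGE_NOT_PRESENT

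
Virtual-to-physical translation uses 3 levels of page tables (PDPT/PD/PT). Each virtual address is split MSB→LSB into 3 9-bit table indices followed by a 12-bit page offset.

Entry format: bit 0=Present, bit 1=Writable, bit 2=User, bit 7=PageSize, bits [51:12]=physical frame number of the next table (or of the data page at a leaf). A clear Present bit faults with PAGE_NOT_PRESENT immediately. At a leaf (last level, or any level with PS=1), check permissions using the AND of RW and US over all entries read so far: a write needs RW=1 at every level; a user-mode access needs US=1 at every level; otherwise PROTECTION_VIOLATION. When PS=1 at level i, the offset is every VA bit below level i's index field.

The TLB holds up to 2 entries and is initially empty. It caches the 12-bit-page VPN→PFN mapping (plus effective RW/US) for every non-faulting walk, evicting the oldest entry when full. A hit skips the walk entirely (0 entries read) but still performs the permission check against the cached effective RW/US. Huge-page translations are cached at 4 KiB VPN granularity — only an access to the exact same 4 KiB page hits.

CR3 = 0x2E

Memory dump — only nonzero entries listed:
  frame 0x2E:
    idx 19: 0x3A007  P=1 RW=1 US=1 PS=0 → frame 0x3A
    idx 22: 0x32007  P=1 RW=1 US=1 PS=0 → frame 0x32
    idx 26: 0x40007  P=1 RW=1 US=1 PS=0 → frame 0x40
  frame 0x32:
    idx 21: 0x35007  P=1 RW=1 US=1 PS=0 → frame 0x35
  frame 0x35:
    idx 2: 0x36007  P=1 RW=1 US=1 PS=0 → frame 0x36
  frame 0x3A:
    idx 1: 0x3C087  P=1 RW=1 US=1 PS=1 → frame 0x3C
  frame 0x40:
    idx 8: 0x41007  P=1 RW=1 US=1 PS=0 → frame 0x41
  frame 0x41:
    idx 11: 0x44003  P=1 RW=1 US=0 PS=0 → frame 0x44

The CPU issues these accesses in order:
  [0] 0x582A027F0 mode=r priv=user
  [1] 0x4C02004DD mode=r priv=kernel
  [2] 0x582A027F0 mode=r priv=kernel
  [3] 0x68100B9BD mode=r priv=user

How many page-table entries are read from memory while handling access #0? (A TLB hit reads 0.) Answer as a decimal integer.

Walk each access:
#0 VA=0x582A027F0 (r,user):
  L0 @0x2E[22] → 0x32007  P=1,RW=1,US=1,PS=0
  L1 @0x32[21] → 0x35007  P=1,RW=1,US=1,PS=0
  L2 @0x35[2] → 0x36007  P=1,RW=1,US=1,PS=0
  ✓ 0x367F0  — 3 lookups
#1 VA=0x4C02004DD (r,kernel):
  L0 @0x2E[19] → 0x3A007  P=1,RW=1,US=1,PS=0
  L1 @0x3A[1] → 0x3C087  P=1,RW=1,US=1,PS=1
  ✓ 0x3C4DD (huge @L1)  — 2 lookups
#2 VA=0x582A027F0 (r,kernel):
  TLB hit vpn=0x582A02 → PA=0x367F0
#3 VA=0x68100B9BD (r,user):
  L0 @0x2E[26] → 0x40007  P=1,RW=1,US=1,PS=0
  L1 @0x40[8] → 0x41007  P=1,RW=1,US=1,PS=0
  L2 @0x41[11] → 0x44003  P=1,RW=1,US=0,PS=0
  ⇒ fault: PROTECTION_VIOLATION  — 3 lookups

Entries read for #0: 3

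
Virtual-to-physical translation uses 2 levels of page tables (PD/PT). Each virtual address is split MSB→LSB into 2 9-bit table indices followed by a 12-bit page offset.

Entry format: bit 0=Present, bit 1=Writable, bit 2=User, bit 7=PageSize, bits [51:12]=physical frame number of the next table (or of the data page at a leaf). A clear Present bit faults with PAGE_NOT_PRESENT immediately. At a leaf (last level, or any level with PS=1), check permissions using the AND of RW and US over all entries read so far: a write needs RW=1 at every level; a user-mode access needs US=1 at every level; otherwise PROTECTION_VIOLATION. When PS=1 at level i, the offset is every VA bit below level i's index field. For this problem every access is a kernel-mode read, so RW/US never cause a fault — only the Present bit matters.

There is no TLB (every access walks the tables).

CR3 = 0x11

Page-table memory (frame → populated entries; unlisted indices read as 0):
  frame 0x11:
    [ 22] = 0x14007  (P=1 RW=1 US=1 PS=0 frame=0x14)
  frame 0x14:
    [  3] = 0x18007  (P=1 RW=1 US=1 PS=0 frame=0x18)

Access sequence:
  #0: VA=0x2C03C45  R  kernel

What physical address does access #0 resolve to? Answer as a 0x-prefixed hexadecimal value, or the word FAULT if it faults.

Walk each access:
#0 VA=0x2C03C45 (r,kernel):
  L0: frame=0x11 idx=22 entry=0x14007 [P=1 RW=1 US=1 PS=0]
  L1: frame=0x14 idx=3 entry=0x18007 [P=1 RW=1 US=1 PS=0]
  → PA=0x18C45  (2 entries read)

Access #0 PA: 0x18C45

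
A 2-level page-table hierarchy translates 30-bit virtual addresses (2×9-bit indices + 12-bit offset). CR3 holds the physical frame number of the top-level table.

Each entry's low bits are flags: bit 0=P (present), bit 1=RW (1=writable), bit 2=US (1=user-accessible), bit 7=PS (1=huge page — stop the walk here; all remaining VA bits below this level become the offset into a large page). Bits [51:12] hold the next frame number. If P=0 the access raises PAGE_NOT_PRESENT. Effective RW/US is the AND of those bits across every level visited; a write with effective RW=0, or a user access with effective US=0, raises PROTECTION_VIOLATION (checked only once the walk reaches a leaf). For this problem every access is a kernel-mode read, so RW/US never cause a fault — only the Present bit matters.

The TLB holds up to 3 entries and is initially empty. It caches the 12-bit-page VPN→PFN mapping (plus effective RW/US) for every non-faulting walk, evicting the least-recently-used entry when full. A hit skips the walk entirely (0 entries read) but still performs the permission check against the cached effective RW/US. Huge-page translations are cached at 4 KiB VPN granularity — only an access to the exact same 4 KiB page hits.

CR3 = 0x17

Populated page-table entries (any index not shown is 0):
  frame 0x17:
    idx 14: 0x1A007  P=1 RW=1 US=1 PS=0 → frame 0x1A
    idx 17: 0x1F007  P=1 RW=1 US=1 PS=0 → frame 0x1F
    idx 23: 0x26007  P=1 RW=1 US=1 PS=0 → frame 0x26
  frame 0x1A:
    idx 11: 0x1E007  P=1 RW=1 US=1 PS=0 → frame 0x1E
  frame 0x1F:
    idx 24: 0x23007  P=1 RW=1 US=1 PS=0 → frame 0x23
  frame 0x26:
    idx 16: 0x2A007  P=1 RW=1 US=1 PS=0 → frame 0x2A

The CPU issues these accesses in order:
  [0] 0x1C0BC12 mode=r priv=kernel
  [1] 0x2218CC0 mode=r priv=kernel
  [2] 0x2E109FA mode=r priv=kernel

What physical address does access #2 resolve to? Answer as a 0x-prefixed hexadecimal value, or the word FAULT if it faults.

Trace:
#0 VA=0x1C0BC12 (r,kernel):
  L0 @0x17[14] → 0x1A007  P=1,RW=1,US=1,PS=0
  L1 @0x1A[11] → 0x1E007  P=1,RW=1,US=1,PS=0
  ✓ 0x1EC12  — 2 lookups
#1 VA=0x2218CC0 (r,kernel):
  L0 @0x17[17] → 0x1F007  P=1,RW=1,US=1,PS=0
  L1 @0x1F[24] → 0x23007  P=1,RW=1,US=1,PS=0
  ✓ 0x23CC0  — 2 lookups
#2 VA=0x2E109FA (r,kernel):
  L0 @0x17[23] → 0x26007  P=1,RW=1,US=1,PS=0
  L1 @0x26[16] → 0x2A007  P=1,RW=1,US=1,PS=0
  ✓ 0x2A9FA  — 2 lookups

Access #2 PA: 0x2A9FA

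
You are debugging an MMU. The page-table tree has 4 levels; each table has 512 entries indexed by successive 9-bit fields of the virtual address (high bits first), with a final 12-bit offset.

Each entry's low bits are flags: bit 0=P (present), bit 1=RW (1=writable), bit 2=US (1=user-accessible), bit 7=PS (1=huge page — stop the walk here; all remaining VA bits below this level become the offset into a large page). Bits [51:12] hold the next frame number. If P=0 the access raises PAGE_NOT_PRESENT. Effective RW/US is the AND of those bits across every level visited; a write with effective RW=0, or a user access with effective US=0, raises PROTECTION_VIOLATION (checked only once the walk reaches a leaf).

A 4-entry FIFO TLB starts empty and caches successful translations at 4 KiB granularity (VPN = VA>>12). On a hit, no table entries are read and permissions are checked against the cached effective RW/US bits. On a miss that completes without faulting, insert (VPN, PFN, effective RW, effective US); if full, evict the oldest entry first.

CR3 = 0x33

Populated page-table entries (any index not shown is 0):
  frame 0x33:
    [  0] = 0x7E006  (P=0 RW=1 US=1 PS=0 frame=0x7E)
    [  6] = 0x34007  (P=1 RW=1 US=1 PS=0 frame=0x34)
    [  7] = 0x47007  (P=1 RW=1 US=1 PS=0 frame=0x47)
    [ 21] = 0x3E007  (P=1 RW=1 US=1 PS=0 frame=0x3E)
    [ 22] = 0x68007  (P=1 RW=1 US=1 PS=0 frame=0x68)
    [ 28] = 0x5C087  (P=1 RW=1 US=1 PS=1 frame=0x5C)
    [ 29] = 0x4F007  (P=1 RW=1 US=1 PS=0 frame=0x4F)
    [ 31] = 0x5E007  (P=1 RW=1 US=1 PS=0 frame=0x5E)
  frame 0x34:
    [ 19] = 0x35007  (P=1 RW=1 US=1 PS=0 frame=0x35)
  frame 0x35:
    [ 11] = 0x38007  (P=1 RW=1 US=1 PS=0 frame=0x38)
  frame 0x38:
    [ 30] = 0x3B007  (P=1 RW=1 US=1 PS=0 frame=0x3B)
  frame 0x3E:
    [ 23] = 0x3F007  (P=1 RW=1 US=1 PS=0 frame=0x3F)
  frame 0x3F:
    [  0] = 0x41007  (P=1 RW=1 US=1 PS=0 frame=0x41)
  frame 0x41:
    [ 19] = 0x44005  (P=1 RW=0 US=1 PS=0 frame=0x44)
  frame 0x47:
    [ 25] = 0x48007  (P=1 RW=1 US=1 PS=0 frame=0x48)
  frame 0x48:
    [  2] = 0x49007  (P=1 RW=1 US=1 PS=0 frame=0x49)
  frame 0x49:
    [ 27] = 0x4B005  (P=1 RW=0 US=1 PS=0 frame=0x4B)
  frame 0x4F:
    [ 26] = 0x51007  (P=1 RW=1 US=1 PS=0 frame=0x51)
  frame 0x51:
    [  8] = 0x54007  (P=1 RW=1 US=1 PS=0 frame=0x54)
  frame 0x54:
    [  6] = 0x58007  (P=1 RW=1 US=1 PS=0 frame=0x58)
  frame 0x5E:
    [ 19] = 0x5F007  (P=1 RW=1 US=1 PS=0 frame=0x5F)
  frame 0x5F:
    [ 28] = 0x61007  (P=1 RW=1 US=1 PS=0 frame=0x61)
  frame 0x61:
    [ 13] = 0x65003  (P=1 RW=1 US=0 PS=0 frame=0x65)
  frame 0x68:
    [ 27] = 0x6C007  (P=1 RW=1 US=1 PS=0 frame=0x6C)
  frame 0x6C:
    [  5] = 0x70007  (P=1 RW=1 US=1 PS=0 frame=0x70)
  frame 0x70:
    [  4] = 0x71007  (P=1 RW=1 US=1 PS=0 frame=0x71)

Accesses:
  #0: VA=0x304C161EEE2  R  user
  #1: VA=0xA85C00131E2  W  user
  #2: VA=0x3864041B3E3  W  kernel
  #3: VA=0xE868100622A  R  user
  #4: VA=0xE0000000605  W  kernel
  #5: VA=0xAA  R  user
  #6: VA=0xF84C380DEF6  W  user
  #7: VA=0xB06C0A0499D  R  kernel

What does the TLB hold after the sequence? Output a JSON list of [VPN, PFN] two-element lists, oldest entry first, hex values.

Trace:
#0 VA=0x304C161EEE2 (r,user):
  [0] read 0x33 idx=6: raw=0x34007 flags P=1 W=1 U=1 S=0
  [1] read 0x34 idx=19: raw=0x35007 flags P=1 W=1 U=1 S=0
  [2] read 0x35 idx=11: raw=0x38007 flags P=1 W=1 U=1 S=0
  [3] read 0x38 idx=30: raw=0x3B007 flags P=1 W=1 U=1 S=0
  ⇒ phys 0x3BEE2  [4 reads]
#1 VA=0xA85C00131E2 (w,user):
  [0] read 0x33 idx=21: raw=0x3E007 flags P=1 W=1 U=1 S=0
  [1] read 0x3E idx=23: raw=0x3F007 flags P=1 W=1 U=1 S=0
  [2] read 0x3F idx=0: raw=0x41007 flags P=1 W=1 U=1 S=0
  [3] read 0x41 idx=19: raw=0x44005 flags P=1 W=0 U=1 S=0
  ⇒ fault: PROTECTION_VIOLATION  — 4 lookups
#2 VA=0x3864041B3E3 (w,kernel):
  [0] read 0x33 idx=7: raw=0x47007 flags P=1 W=1 U=1 S=0
  [1] read 0x47 idx=25: raw=0x48007 flags P=1 W=1 U=1 S=0
  [2] read 0x48 idx=2: raw=0x49007 flags P=1 W=1 U=1 S=0
  [3] read 0x49 idx=27: raw=0x4B005 flags P=1 W=0 U=1 S=0
  ⇒ fault: PROTECTION_VIOLATION  — 4 lookups
#3 VA=0xE868100622A (r,user):
  [0] read 0x33 idx=29: raw=0x4F007 flags P=1 W=1 U=1 S=0
  [1] read 0x4F idx=26: raw=0x51007 flags P=1 W=1 U=1 S=0
  [2] read 0x51 idx=8: raw=0x54007 flags P=1 W=1 U=1 S=0
  [3] read 0x54 idx=6: raw=0x58007 flags P=1 W=1 U=1 S=0
  ⇒ phys 0x5822A  [4 reads]
#4 VA=0xE0000000605 (w,kernel):
  [0] read 0x33 idx=28: raw=0x5C087 flags P=1 W=1 U=1 S=1
  ⇒ phys 0x5C605 (huge @L0)  [1 reads]
#5 VA=0xAA (r,user):
  [0] read 0x33 idx=0: raw=0x7E006 flags P=0 W=1 U=1 S=0
  ⇒ fault: PAGE_NOT_PRESENT  — 1 lookups
#6 VA=0xF84C380DEF6 (w,user):
  [0] read 0x33 idx=31: raw=0x5E007 flags P=1 W=1 U=1 S=0
  [1] read 0x5E idx=19: raw=0x5F007 flags P=1 W=1 U=1 S=0
  [2] read 0x5F idx=28: raw=0x61007 flags P=1 W=1 U=1 S=0
  [3] read 0x61 idx=13: raw=0x65003 flags P=1 W=1 U=0 S=0
  ⇒ fault: PROTECTION_VIOLATION  — 4 lookups
#7 VA=0xB06C0A0499D (r,kernel):
  [0] read 0x33 idx=22: raw=0x68007 flags P=1 W=1 U=1 S=0
  [1] read 0x68 idx=27: raw=0x6C007 flags P=1 W=1 U=1 S=0
  [2] read 0x6C idx=5: raw=0x70007 flags P=1 W=1 U=1 S=0
  [3] read 0x70 idx=4: raw=0x71007 flags P=1 W=1 U=1 S=0
  ⇒ phys 0x7199D  [4 reads]

TLB: [["0x304C161E", "0x3B"], ["0xE8681006", "0x58"], ["0xE0000000", "0x5C"], ["0xB06C0A04", "0x71"]]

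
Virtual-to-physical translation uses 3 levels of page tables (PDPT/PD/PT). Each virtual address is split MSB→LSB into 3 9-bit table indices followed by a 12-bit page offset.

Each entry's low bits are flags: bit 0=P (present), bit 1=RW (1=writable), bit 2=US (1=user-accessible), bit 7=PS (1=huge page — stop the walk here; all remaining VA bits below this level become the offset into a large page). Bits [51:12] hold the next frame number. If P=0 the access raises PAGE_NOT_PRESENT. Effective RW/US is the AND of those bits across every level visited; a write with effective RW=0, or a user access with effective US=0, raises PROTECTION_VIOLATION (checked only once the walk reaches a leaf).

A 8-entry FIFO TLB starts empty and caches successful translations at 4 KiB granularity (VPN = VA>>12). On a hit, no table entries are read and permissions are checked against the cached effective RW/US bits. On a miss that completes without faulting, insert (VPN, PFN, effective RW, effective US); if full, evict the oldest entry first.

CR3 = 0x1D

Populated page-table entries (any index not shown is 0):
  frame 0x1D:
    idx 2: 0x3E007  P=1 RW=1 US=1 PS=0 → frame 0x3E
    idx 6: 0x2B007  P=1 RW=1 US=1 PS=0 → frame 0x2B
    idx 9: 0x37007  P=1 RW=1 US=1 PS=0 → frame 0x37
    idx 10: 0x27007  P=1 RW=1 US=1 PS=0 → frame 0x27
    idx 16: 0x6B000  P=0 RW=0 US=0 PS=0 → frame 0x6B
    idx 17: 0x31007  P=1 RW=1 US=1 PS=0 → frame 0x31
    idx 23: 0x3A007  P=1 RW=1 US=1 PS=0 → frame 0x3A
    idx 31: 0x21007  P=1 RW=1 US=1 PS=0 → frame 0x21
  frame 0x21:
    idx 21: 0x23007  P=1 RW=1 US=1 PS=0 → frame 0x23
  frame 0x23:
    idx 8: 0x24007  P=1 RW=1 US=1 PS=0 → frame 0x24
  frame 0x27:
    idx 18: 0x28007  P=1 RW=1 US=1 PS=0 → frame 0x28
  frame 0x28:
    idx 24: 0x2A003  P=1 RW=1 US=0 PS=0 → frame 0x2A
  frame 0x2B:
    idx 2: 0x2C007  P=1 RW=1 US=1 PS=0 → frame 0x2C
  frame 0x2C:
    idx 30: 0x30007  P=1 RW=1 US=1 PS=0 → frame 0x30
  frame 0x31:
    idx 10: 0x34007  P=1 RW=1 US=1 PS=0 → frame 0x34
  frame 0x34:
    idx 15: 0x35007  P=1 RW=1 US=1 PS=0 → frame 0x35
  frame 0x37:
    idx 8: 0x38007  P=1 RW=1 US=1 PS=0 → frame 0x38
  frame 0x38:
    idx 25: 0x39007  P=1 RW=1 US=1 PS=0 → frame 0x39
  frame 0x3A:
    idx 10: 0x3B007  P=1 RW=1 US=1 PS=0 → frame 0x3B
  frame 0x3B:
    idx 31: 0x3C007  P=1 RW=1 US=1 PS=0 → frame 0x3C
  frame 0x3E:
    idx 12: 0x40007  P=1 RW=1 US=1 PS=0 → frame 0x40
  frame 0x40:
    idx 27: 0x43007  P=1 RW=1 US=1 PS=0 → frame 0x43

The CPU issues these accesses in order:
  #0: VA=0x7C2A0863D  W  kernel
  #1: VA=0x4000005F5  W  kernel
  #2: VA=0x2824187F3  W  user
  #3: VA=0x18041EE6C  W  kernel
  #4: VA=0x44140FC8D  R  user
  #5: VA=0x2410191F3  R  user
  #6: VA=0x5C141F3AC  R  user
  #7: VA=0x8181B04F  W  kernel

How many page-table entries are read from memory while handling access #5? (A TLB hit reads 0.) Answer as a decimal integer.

Per-access translation:
#0 VA=0x7C2A0863D (w,kernel):
  [0] read 0x1D idx=31: raw=0x21007 flags P=1 W=1 U=1 S=0
  [1] read 0x21 idx=21: raw=0x23007 flags P=1 W=1 U=1 S=0
  [2] read 0x23 idx=8: raw=0x24007 flags P=1 W=1 U=1 S=0
  ✓ 0x2463D  — 3 lookups
#1 VA=0x4000005F5 (w,kernel):
  [0] read 0x1D idx=16: raw=0x6B000 flags P=0 W=0 U=0 S=0
  → PAGE_NOT_PRESENT  (1 entries read)
#2 VA=0x2824187F3 (w,user):
  [0] read 0x1D idx=10: raw=0x27007 flags P=1 W=1 U=1 S=0
  [1] read 0x27 idx=18: raw=0x28007 flags P=1 W=1 U=1 S=0
  [2] read 0x28 idx=24: raw=0x2A003 flags P=1 W=1 U=0 S=0
  → PROTECTION_VIOLATION  (3 entries read)
#3 VA=0x18041EE6C (w,kernel):
  [0] read 0x1D idx=6: raw=0x2B007 flags P=1 W=1 U=1 S=0
  [1] read 0x2B idx=2: raw=0x2C007 flags P=1 W=1 U=1 S=0
  [2] read 0x2C idx=30: raw=0x30007 flags P=1 W=1 U=1 S=0
  ✓ 0x30E6C  — 3 lookups
#4 VA=0x44140FC8D (r,user):
  [0] read 0x1D idx=17: raw=0x31007 flags P=1 W=1 U=1 S=0
  [1] read 0x31 idx=10: raw=0x34007 flags P=1 W=1 U=1 S=0
  [2] read 0x34 idx=15: raw=0x35007 flags P=1 W=1 U=1 S=0
  ✓ 0x35C8D  — 3 lookups
#5 VA=0x2410191F3 (r,user):
  [0] read 0x1D idx=9: raw=0x37007 flags P=1 W=1 U=1 S=0
  [1] read 0x37 idx=8: raw=0x38007 flags P=1 W=1 U=1 S=0
  [2] read 0x38 idx=25: raw=0x39007 flags P=1 W=1 U=1 S=0
  ✓ 0x391F3  — 3 lookups
#6 VA=0x5C141F3AC (r,user):
  [0] read 0x1D idx=23: raw=0x3A007 flags P=1 W=1 U=1 S=0
  [1] read 0x3A idx=10: raw=0x3B007 flags P=1 W=1 U=1 S=0
  [2] read 0x3B idx=31: raw=0x3C007 flags P=1 W=1 U=1 S=0
  ✓ 0x3C3AC  — 3 lookups
#7 VA=0x8181B04F (w,kernel):
  [0] read 0x1D idx=2: raw=0x3E007 flags P=1 W=1 U=1 S=0
  [1] read 0x3E idx=12: raw=0x40007 flags P=1 W=1 U=1 S=0
  [2] read 0x40 idx=27: raw=0x43007 flags P=1 W=1 U=1 S=0
  ✓ 0x4304F  — 3 lookups

Entries read for #5: 3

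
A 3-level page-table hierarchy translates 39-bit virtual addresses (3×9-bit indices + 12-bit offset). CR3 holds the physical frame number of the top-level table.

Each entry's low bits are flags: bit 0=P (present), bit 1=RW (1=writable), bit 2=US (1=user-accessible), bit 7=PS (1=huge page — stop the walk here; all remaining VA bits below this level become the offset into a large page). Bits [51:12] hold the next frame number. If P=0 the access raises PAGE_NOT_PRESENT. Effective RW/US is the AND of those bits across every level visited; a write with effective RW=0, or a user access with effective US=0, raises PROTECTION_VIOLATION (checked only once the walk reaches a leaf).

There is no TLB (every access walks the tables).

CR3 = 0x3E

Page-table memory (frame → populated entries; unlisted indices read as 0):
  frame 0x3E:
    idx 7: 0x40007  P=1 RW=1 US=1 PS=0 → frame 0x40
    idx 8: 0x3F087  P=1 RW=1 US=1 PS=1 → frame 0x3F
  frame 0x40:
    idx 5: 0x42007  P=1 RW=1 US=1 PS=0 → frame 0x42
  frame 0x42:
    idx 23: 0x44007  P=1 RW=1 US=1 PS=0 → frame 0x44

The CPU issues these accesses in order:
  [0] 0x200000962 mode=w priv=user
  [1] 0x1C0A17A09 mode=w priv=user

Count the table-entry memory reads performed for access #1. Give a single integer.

Trace:
#0 VA=0x200000962 (w,user):
  lvl0: tbl 0x3E, slot 8 ⇒ 0x3F087 (P1/RW1/US1/PS1)
  ⇒ phys 0x3F962 (huge @L0)  [1 reads]
#1 VA=0x1C0A17A09 (w,user):
  lvl0: tbl 0x3E, slot 7 ⇒ 0x40007 (P1/RW1/US1/PS0)
  lvl1: tbl 0x40, slot 5 ⇒ 0x42007 (P1/RW1/US1/PS0)
  lvl2: tbl 0x42, slot 23 ⇒ 0x44007 (P1/RW1/US1/PS0)
  ⇒ phys 0x44A09  [3 reads]

Entries read for #1: 3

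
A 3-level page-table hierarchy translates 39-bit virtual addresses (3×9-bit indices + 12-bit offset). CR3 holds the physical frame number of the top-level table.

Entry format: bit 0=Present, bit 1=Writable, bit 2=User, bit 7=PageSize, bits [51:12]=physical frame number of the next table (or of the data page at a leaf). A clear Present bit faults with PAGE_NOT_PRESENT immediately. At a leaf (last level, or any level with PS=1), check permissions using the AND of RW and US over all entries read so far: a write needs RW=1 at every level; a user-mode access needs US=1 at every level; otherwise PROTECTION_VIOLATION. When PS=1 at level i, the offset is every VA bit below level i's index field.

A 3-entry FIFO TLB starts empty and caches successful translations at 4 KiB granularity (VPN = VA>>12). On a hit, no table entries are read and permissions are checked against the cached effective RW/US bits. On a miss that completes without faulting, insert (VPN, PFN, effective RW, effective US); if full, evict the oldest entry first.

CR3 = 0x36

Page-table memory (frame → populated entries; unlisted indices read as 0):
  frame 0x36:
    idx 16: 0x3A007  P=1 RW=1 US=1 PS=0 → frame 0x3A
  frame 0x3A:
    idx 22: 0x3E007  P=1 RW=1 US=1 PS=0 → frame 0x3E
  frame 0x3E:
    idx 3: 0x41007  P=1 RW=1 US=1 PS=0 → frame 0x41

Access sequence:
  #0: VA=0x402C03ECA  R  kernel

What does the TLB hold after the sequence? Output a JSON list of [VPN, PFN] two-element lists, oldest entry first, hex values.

Per-access translation:
#0 VA=0x402C03ECA (r,kernel):
  L0 @0x36[16] → 0x3A007  P=1,RW=1,US=1,PS=0
  L1 @0x3A[22] → 0x3E007  P=1,RW=1,US=1,PS=0
  L2 @0x3E[3] → 0x41007  P=1,RW=1,US=1,PS=0
  → PA=0x41ECA  (3 entries read)

TLB: [["0x402C03", "0x41"]]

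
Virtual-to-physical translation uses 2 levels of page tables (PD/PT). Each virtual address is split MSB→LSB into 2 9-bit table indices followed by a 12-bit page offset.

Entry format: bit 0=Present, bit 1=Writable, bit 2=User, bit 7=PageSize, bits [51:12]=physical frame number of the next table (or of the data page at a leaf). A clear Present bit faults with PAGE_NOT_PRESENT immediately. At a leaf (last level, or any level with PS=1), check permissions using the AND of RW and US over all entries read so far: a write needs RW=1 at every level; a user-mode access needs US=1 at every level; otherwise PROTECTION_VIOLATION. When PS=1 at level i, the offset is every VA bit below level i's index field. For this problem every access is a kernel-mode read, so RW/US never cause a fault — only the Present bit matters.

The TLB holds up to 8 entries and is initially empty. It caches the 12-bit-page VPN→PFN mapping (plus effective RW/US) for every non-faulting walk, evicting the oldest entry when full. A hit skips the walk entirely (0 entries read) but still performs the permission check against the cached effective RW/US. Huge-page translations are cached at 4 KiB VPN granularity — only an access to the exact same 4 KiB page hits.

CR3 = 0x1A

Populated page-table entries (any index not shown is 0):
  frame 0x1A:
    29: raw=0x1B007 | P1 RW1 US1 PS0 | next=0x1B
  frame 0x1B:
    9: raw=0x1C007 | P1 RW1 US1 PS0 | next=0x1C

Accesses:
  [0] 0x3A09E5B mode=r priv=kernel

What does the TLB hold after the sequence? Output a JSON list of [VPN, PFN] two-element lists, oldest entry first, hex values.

Per-access translation:
#0 VA=0x3A09E5B (r,kernel):
  L0 @0x1A[29] → 0x1B007  P=1,RW=1,US=1,PS=0
  L1 @0x1B[9] → 0x1C007  P=1,RW=1,US=1,PS=0
  ⇒ phys 0x1CE5B  [2 reads]

TLB: [["0x3A09", "0x1C"]]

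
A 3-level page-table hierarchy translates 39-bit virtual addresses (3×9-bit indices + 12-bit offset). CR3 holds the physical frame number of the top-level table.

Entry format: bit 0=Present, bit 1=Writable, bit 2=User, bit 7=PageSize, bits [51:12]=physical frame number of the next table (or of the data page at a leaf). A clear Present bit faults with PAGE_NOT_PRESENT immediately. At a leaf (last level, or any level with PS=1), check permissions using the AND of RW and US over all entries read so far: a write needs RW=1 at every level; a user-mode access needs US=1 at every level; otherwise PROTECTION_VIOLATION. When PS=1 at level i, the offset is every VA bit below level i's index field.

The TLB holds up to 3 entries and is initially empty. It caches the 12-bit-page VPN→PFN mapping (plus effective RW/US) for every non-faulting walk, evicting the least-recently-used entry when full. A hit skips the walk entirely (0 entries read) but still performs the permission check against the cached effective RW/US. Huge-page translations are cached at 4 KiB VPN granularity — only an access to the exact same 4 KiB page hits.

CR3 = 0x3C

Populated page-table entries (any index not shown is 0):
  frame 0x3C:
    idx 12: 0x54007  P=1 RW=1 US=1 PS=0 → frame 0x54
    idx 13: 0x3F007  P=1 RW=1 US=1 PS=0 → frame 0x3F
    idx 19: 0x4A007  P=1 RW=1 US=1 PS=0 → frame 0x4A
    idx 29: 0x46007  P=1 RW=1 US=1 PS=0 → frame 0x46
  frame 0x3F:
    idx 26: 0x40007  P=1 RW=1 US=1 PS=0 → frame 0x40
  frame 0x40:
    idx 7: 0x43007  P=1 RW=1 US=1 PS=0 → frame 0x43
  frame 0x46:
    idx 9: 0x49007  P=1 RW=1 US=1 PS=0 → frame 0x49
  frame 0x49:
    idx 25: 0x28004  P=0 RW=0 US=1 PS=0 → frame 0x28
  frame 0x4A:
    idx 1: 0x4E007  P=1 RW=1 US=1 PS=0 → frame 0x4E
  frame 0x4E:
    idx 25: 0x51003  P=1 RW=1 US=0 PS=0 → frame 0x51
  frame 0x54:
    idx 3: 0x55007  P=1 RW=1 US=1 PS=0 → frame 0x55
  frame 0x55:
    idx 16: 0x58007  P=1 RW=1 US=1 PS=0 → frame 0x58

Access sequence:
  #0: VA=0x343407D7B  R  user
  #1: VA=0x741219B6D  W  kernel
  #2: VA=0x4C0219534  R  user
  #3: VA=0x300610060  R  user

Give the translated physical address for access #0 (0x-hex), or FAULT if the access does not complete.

Walk each access:
#0 VA=0x343407D7B (r,user):
  L0 @0x3C[13] → 0x3F007  P=1,RW=1,US=1,PS=0
  L1 @0x3F[26] → 0x40007  P=1,RW=1,US=1,PS=0
  L2 @0x40[7] → 0x43007  P=1,RW=1,US=1,PS=0
  ⇒ phys 0x43D7B  [3 reads]
#1 VA=0x741219B6D (w,kernel):
  L0 @0x3C[29] → 0x46007  P=1,RW=1,US=1,PS=0
  L1 @0x46[9] → 0x49007  P=1,RW=1,US=1,PS=0
  L2 @0x49[25] → 0x28004  P=0,RW=0,US=1,PS=0
  ✗ PAGE_NOT_PRESENT  [3 reads]
#2 VA=0x4C0219534 (r,user):
  L0 @0x3C[19] → 0x4A007  P=1,RW=1,US=1,PS=0
  L1 @0x4A[1] → 0x4E007  P=1,RW=1,US=1,PS=0
  L2 @0x4E[25] → 0x51003  P=1,RW=1,US=0,PS=0
  ✗ PROTECTION_VIOLATION  [3 reads]
#3 VA=0x300610060 (r,user):
  L0 @0x3C[12] → 0x54007  P=1,RW=1,US=1,PS=0
  L1 @0x54[3] → 0x55007  P=1,RW=1,US=1,PS=0
  L2 @0x55[16] → 0x58007  P=1,RW=1,US=1,PS=0
  ⇒ phys 0x58060  [3 reads]

Access #0 PA: 0x43D7B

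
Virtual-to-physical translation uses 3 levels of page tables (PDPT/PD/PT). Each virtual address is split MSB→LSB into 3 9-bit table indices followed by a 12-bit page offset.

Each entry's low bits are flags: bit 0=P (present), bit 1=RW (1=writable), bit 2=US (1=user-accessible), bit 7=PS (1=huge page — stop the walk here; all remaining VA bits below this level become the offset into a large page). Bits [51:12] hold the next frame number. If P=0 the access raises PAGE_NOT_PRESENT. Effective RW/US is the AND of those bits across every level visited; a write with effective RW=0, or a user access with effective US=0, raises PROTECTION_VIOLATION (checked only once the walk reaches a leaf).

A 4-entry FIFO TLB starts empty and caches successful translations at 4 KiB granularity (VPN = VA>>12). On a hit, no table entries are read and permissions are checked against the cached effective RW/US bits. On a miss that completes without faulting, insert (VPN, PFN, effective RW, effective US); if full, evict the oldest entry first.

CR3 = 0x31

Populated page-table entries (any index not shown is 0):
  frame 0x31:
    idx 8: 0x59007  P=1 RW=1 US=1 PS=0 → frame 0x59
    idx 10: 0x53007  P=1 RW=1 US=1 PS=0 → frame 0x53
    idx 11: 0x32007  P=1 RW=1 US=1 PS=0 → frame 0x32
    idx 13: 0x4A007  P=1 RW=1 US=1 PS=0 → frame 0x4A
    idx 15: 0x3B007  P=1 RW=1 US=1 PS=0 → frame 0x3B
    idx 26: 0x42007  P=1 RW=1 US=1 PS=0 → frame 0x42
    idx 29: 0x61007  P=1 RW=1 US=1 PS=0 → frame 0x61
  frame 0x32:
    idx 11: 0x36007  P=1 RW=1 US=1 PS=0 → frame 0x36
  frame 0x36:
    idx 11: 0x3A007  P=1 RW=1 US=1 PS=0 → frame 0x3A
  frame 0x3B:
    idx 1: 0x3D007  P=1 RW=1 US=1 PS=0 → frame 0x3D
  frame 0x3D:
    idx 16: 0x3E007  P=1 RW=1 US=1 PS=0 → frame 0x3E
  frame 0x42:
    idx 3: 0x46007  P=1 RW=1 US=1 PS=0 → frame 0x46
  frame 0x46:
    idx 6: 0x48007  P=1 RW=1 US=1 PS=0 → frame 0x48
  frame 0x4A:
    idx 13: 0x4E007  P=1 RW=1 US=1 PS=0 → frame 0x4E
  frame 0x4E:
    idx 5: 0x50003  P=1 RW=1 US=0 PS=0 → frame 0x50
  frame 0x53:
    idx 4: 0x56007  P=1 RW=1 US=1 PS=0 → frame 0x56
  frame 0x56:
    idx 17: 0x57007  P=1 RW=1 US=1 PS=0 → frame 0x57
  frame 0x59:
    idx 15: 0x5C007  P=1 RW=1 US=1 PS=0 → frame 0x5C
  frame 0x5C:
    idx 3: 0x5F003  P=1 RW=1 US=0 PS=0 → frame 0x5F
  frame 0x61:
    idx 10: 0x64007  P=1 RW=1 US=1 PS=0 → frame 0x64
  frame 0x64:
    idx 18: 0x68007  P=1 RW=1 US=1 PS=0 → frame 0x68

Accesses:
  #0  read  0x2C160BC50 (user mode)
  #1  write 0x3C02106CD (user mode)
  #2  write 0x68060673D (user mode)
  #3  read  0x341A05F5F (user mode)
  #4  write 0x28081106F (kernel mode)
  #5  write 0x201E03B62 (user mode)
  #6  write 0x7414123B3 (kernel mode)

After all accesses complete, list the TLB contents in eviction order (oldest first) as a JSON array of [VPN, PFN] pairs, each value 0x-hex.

Walk each access:
#0 VA=0x2C160BC50 (r,user):
  L0: frame=0x31 idx=11 entry=0x32007 [P=1 RW=1 US=1 PS=0]
  L1: frame=0x32 idx=11 entry=0x36007 [P=1 RW=1 US=1 PS=0]
  L2: frame=0x36 idx=11 entry=0x3A007 [P=1 RW=1 US=1 PS=0]
  ✓ 0x3AC50  — 3 lookups
#1 VA=0x3C02106CD (w,user):
  L0: frame=0x31 idx=15 entry=0x3B007 [P=1 RW=1 US=1 PS=0]
  L1: frame=0x3B idx=1 entry=0x3D007 [P=1 RW=1 US=1 PS=0]
  L2: frame=0x3D idx=16 entry=0x3E007 [P=1 RW=1 US=1 PS=0]
  ✓ 0x3E6CD  — 3 lookups
#2 VA=0x68060673D (w,user):
  L0: frame=0x31 idx=26 entry=0x42007 [P=1 RW=1 US=1 PS=0]
  L1: frame=0x42 idx=3 entry=0x46007 [P=1 RW=1 US=1 PS=0]
  L2: frame=0x46 idx=6 entry=0x48007 [P=1 RW=1 US=1 PS=0]
  ✓ 0x4873D  — 3 lookups
#3 VA=0x341A05F5F (r,user):
  L0: frame=0x31 idx=13 entry=0x4A007 [P=1 RW=1 US=1 PS=0]
  L1: frame=0x4A idx=13 entry=0x4E007 [P=1 RW=1 US=1 PS=0]
  L2: frame=0x4E idx=5 entry=0x50003 [P=1 RW=1 US=0 PS=0]
  ⇒ fault: PROTECTION_VIOLATION  — 3 lookups
#4 VA=0x28081106F (w,kernel):
  L0: frame=0x31 idx=10 entry=0x53007 [P=1 RW=1 US=1 PS=0]
  L1: frame=0x53 idx=4 entry=0x56007 [P=1 RW=1 US=1 PS=0]
  L2: frame=0x56 idx=17 entry=0x57007 [P=1 RW=1 US=1 PS=0]
  ✓ 0x5706F  — 3 lookups
#5 VA=0x201E03B62 (w,user):
  L0: frame=0x31 idx=8 entry=0x59007 [P=1 RW=1 US=1 PS=0]
  L1: frame=0x59 idx=15 entry=0x5C007 [P=1 RW=1 US=1 PS=0]
  L2: frame=0x5C idx=3 entry=0x5F003 [P=1 RW=1 US=0 PS=0]
  ⇒ fault: PROTECTION_VIOLATION  — 3 lookups
#6 VA=0x7414123B3 (w,kernel):
  L0: frame=0x31 idx=29 entry=0x61007 [P=1 RW=1 US=1 PS=0]
  L1: frame=0x61 idx=10 entry=0x64007 [P=1 RW=1 US=1 PS=0]
  L2: frame=0x64 idx=18 entry=0x68007 [P=1 RW=1 US=1 PS=0]
  ✓ 0x683B3  — 3 lookups

TLB: [["0x3C0210", "0x3E"], ["0x680606", "0x48"], ["0x280811", "0x57"], ["0x741412", "0x68"]]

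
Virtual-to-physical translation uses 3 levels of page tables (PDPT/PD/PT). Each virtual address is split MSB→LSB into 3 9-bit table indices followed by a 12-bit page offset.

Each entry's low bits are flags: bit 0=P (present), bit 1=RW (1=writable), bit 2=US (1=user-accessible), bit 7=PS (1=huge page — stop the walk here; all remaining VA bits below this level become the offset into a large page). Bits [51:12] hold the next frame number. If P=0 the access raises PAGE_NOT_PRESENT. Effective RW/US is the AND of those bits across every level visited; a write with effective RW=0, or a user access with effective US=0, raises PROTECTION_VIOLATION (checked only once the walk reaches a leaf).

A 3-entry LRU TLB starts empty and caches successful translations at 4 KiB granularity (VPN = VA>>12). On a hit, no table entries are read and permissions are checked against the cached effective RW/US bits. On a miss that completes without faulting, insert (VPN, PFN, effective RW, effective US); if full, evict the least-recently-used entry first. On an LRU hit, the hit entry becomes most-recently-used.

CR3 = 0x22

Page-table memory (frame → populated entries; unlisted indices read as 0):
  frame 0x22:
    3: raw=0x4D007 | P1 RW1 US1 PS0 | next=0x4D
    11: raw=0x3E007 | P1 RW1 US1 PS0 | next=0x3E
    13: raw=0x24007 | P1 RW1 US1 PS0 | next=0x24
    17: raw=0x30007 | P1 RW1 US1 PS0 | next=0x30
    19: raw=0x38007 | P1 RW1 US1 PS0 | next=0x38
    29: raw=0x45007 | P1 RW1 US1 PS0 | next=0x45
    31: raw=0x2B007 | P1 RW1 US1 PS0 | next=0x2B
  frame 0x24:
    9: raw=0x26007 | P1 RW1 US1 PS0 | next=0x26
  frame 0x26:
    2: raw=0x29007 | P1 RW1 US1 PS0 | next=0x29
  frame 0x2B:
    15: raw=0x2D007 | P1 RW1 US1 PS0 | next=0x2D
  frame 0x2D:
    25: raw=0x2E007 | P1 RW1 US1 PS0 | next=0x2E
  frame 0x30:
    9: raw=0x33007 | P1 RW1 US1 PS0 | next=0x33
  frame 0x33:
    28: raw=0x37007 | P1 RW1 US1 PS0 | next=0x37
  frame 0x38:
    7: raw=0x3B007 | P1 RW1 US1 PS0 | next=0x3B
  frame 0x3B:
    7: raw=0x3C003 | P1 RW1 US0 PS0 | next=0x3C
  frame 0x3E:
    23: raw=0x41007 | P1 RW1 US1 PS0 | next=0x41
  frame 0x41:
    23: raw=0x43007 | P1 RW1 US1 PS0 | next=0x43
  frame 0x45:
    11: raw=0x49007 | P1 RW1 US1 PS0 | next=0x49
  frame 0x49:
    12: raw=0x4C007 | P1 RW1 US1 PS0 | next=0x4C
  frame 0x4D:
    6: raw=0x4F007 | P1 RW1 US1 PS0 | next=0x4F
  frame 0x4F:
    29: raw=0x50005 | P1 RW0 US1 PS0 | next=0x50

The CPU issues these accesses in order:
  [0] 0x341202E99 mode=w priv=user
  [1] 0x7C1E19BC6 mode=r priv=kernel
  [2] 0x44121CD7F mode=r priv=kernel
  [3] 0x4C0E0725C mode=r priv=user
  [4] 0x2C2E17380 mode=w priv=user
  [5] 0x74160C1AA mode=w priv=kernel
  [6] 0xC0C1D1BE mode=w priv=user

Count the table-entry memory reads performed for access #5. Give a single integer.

Trace:
#0 VA=0x341202E99 (w,user):
  L0: frame=0x22 idx=13 entry=0x24007 [P=1 RW=1 US=1 PS=0]
  L1: frame=0x24 idx=9 entry=0x26007 [P=1 RW=1 US=1 PS=0]
  L2: frame=0x26 idx=2 entry=0x29007 [P=1 RW=1 US=1 PS=0]
  ⇒ phys 0x29E99  [3 reads]
#1 VA=0x7C1E19BC6 (r,kernel):
  L0: frame=0x22 idx=31 entry=0x2B007 [P=1 RW=1 US=1 PS=0]
  L1: frame=0x2B idx=15 entry=0x2D007 [P=1 RW=1 US=1 PS=0]
  L2: frame=0x2D idx=25 entry=0x2E007 [P=1 RW=1 US=1 PS=0]
  ⇒ phys 0x2EBC6  [3 reads]
#2 VA=0x44121CD7F (r,kernel):
  L0: frame=0x22 idx=17 entry=0x30007 [P=1 RW=1 US=1 PS=0]
  L1: frame=0x30 idx=9 entry=0x33007 [P=1 RW=1 US=1 PS=0]
  L2: frame=0x33 idx=28 entry=0x37007 [P=1 RW=1 US=1 PS=0]
  ⇒ phys 0x37D7F  [3 reads]
#3 VA=0x4C0E0725C (r,user):
  L0: frame=0x22 idx=19 entry=0x38007 [P=1 RW=1 US=1 PS=0]
  L1: frame=0x38 idx=7 entry=0x3B007 [P=1 RW=1 US=1 PS=0]
  L2: frame=0x3B idx=7 entry=0x3C003 [P=1 RW=1 US=0 PS=0]
  ✗ PROTECTION_VIOLATION  [3 reads]
#4 VA=0x2C2E17380 (w,user):
  L0: frame=0x22 idx=11 entry=0x3E007 [P=1 RW=1 US=1 PS=0]
  L1: frame=0x3E idx=23 entry=0x41007 [P=1 RW=1 US=1 PS=0]
  L2: frame=0x41 idx=23 entry=0x43007 [P=1 RW=1 US=1 PS=0]
  ⇒ phys 0x43380  [3 reads]
#5 VA=0x74160C1AA (w,kernel):
  L0: frame=0x22 idx=29 entry=0x45007 [P=1 RW=1 US=1 PS=0]
  L1: frame=0x45 idx=11 entry=0x49007 [P=1 RW=1 US=1 PS=0]
  L2: frame=0x49 idx=12 entry=0x4C007 [P=1 RW=1 US=1 PS=0]
  ⇒ phys 0x4C1AA  [3 reads]
#6 VA=0xC0C1D1BE (w,user):
  L0: frame=0x22 idx=3 entry=0x4D007 [P=1 RW=1 US=1 PS=0]
  L1: frame=0x4D idx=6 entry=0x4F007 [P=1 RW=1 US=1 PS=0]
  L2: frame=0x4F idx=29 entry=0x50005 [P=1 RW=0 US=1 PS=0]
  ✗ PROTECTION_VIOLATION  [3 reads]

Entries read for #5: 3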